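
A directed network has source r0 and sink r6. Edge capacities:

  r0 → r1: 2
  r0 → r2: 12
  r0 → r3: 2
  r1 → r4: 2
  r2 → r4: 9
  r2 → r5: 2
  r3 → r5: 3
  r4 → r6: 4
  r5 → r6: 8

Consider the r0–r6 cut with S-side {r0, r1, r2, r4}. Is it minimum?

Given cut capacity: 2 + 2 + 4 = 8.
Augment r0→r1→r4→r6: bottleneck 2, flow now 2.
Augment r0→r2→r4→r6: bottleneck 2, flow now 4.
Augment r0→r2→r5→r6: bottleneck 2, flow now 6.
Augment r0→r3→r5→r6: bottleneck 2, flow now 8.
No augmenting path remains; maximum flow = 8.
Cut capacity 8 equals the max flow, so it is a minimum cut.

Yes — it is a minimum cut (capacity 8).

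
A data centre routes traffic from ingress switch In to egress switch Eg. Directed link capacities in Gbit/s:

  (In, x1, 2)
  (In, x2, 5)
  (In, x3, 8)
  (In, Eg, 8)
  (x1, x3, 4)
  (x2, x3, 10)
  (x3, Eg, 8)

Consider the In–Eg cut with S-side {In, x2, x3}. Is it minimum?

Given cut capacity: 2 + 8 + 8 = 18.
Augment In→Eg: bottleneck 8, flow now 8.
Augment In→x3→Eg: bottleneck 8, flow now 16.
No augmenting path remains; maximum flow = 16.
In the residual graph, reachable from In: {In, x1, x2, x3}.
Min-cut edges: In→Eg (8), x3→Eg (8); capacity 8 + 8 = 16.
Cut capacity 18 exceeds the max flow 16, so it is not minimum.

No — its capacity is 18, but the minimum cut has capacity 16.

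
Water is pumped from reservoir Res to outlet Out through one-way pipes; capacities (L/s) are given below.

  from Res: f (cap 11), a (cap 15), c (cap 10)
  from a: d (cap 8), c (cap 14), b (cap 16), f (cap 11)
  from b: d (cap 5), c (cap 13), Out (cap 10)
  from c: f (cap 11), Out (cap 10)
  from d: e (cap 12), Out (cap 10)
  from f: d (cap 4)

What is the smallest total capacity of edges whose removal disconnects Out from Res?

Augment Res→c→Out: bottleneck 10, flow now 10.
Augment Res→a→b→Out: bottleneck 10, flow now 20.
Augment Res→a→d→Out: bottleneck 5, flow now 25.
Augment Res→f→d→Out: bottleneck 4, flow now 29.
No augmenting path remains; maximum flow = 29.
By max-flow min-cut, the minimum cut capacity equals the max flow.
In the residual graph, reachable from Res: {Res, f}.
Min-cut edges: Res→a (15), Res→c (10), f→d (4); capacity 15 + 10 + 4 = 29.

29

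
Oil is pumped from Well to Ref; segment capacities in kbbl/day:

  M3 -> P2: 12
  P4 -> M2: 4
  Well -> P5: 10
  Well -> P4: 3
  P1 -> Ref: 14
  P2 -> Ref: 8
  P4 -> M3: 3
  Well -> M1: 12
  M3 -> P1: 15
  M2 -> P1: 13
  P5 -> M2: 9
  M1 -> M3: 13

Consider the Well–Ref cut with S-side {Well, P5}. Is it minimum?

Given cut capacity: 12 + 3 + 9 = 24.
Augment Well→P5→M2→P1→Ref: bottleneck 9, flow now 9.
Augment Well→M1→M3→P2→Ref: bottleneck 8, flow now 17.
Augment Well→M1→M3→P1→Ref: bottleneck 4, flow now 21.
Augment Well→P4→M3→P1→Ref: bottleneck 1, flow now 22.
No augmenting path remains; maximum flow = 22.
In the residual graph, reachable from Well: {Well, P5, M1, P4, M3, M2, P2, P1}.
Min-cut edges: P2→Ref (8), P1→Ref (14); capacity 8 + 14 = 22.
Cut capacity 24 exceeds the max flow 22, so it is not minimum.

No — its capacity is 24, but the minimum cut has capacity 22.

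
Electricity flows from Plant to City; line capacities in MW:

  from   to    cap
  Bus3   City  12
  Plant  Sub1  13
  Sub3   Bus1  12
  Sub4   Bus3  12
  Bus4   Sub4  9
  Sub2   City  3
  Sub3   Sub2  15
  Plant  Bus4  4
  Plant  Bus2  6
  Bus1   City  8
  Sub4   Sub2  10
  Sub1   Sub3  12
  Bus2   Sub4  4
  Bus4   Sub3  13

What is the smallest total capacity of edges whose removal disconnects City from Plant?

Augment Plant→Sub1→Sub3→Sub2→City: bottleneck 3, flow now 3.
Augment Plant→Sub1→Sub3→Bus1→City: bottleneck 8, flow now 11.
Augment Plant→Bus2→Sub4→Bus3→City: bottleneck 4, flow now 15.
Augment Plant→Bus4→Sub4→Bus3→City: bottleneck 4, flow now 19.
No augmenting path remains; maximum flow = 19.
By max-flow min-cut, the minimum cut capacity equals the max flow.
In the residual graph, reachable from Plant: {Plant, Sub1, Bus2, Sub3, Sub2, Bus1}.
Min-cut edges: Plant→Bus4 (4), Bus2→Sub4 (4), Sub2→City (3), Bus1→City (8); capacity 4 + 4 + 3 + 8 = 19.

19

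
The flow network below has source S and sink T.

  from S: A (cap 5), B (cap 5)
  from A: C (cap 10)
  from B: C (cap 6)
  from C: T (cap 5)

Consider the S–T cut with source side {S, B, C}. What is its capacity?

10

Edges leaving {S, B, C}: S→A (5), C→T (5).
Cut capacity = 5 + 5 = 10.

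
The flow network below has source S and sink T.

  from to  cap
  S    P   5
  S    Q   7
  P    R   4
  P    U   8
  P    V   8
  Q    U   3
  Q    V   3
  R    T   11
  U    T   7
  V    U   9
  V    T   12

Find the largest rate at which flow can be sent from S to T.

11

Augment S→P→R→T: bottleneck 4, flow now 4.
Augment S→P→U→T: bottleneck 1, flow now 5.
Augment S→Q→U→T: bottleneck 3, flow now 8.
Augment S→Q→V→T: bottleneck 3, flow now 11.
No augmenting path remains; maximum flow = 11.
In the residual graph, reachable from S: {S, Q}.
Min-cut edges: S→P (5), Q→U (3), Q→V (3); capacity 5 + 3 + 3 = 11.
This cut is saturated, so no flow can exceed 11.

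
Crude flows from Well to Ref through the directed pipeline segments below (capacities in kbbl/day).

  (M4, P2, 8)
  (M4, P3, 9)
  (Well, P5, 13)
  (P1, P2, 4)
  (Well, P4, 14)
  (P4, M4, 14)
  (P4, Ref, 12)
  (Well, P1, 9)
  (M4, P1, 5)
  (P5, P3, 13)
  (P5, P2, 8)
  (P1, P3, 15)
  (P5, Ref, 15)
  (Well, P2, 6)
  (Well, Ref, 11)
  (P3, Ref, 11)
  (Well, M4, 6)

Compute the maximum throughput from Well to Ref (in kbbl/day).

Augment Well→Ref: bottleneck 11, flow now 11.
Augment Well→P5→Ref: bottleneck 13, flow now 24.
Augment Well→P4→Ref: bottleneck 12, flow now 36.
Augment Well→M4→P3→Ref: bottleneck 6, flow now 42.
Augment Well→P1→P3→Ref: bottleneck 5, flow now 47.
No augmenting path remains; maximum flow = 47.
In the residual graph, reachable from Well: {Well, P4, M4, P1, P2, P3}.
Min-cut edges: Well→P5 (13), Well→Ref (11), P4→Ref (12), P3→Ref (11); capacity 13 + 11 + 12 + 11 = 47.
This cut is saturated, so no flow can exceed 47.

47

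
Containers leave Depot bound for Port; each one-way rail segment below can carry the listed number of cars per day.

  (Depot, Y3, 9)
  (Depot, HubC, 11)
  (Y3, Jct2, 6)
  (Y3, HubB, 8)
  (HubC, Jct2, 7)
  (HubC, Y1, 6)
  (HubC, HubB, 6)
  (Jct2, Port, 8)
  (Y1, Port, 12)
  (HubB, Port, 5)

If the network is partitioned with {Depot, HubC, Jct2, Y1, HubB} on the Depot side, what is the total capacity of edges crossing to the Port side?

Edges leaving {Depot, HubC, Jct2, Y1, HubB}: Depot→Y3 (9), Jct2→Port (8), Y1→Port (12), HubB→Port (5).
Cut capacity = 9 + 8 + 12 + 5 = 34.

34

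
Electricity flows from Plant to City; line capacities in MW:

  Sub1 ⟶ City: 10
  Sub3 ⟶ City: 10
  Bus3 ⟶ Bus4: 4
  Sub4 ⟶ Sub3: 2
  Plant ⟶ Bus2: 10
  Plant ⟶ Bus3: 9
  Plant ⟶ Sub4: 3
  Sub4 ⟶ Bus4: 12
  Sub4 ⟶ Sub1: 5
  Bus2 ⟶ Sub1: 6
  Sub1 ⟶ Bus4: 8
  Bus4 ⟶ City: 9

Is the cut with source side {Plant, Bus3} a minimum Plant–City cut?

No — its capacity is 17, but the minimum cut has capacity 13.

Given cut capacity: 3 + 10 + 4 = 17.
Augment Plant→Sub4→Sub1→City: bottleneck 3, flow now 3.
Augment Plant→Bus2→Sub1→City: bottleneck 6, flow now 9.
Augment Plant→Bus3→Bus4→City: bottleneck 4, flow now 13.
No augmenting path remains; maximum flow = 13.
In the residual graph, reachable from Plant: {Plant, Bus2, Bus3}.
Min-cut edges: Plant→Sub4 (3), Bus2→Sub1 (6), Bus3→Bus4 (4); capacity 3 + 6 + 4 = 13.
Cut capacity 17 exceeds the max flow 13, so it is not minimum.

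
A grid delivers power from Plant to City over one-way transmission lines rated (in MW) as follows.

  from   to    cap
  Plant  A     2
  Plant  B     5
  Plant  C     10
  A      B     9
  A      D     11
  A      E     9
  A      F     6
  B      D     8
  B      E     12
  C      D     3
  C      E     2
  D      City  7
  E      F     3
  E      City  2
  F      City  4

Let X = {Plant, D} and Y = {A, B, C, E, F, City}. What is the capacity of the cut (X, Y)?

Edges leaving {Plant, D}: Plant→A (2), Plant→B (5), Plant→C (10), D→City (7).
Cut capacity = 2 + 5 + 10 + 7 = 24.

24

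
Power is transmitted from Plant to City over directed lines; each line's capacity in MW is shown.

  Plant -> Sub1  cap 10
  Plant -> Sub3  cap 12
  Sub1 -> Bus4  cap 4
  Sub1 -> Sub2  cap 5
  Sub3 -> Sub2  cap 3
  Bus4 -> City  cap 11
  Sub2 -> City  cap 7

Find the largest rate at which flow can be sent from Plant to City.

11

Augment Plant→Sub1→Bus4→City: bottleneck 4, flow now 4.
Augment Plant→Sub1→Sub2→City: bottleneck 5, flow now 9.
Augment Plant→Sub3→Sub2→City: bottleneck 2, flow now 11.
No augmenting path remains; maximum flow = 11.
In the residual graph, reachable from Plant: {Plant, Sub1, Sub3, Sub2}.
Min-cut edges: Sub1→Bus4 (4), Sub2→City (7); capacity 4 + 7 = 11.
This cut is saturated, so no flow can exceed 11.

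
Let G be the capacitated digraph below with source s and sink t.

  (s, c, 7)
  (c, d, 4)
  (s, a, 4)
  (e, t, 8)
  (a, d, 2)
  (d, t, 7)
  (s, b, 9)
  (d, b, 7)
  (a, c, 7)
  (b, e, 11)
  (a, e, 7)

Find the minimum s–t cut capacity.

14

Augment s→a→d→t: bottleneck 2, flow now 2.
Augment s→a→e→t: bottleneck 2, flow now 4.
Augment s→b→e→t: bottleneck 6, flow now 10.
Augment s→c→d→t: bottleneck 4, flow now 14.
No augmenting path remains; maximum flow = 14.
By max-flow min-cut, the minimum cut capacity equals the max flow.
In the residual graph, reachable from s: {s, a, b, c, e}.
Min-cut edges: a→d (2), c→d (4), e→t (8); capacity 2 + 4 + 8 = 14.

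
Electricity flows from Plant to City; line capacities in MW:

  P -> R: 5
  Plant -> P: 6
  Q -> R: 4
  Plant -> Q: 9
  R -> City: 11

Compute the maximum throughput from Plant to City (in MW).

Augment Plant→P→R→City: bottleneck 5, flow now 5.
Augment Plant→Q→R→City: bottleneck 4, flow now 9.
No augmenting path remains; maximum flow = 9.
In the residual graph, reachable from Plant: {Plant, P, Q}.
Min-cut edges: P→R (5), Q→R (4); capacity 5 + 4 = 9.
This cut is saturated, so no flow can exceed 9.

9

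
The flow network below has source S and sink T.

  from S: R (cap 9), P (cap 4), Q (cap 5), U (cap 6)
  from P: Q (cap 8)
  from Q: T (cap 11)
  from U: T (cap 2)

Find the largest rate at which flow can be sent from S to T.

11

Augment S→Q→T: bottleneck 5, flow now 5.
Augment S→U→T: bottleneck 2, flow now 7.
Augment S→P→Q→T: bottleneck 4, flow now 11.
No augmenting path remains; maximum flow = 11.
In the residual graph, reachable from S: {S, R, U}.
Min-cut edges: S→P (4), S→Q (5), U→T (2); capacity 4 + 5 + 2 = 11.
This cut is saturated, so no flow can exceed 11.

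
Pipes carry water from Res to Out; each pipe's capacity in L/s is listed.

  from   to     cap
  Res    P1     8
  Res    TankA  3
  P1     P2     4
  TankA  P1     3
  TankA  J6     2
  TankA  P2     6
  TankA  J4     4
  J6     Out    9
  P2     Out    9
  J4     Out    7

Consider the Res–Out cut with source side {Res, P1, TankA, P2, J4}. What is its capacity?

Edges leaving {Res, P1, TankA, P2, J4}: TankA→J6 (2), P2→Out (9), J4→Out (7).
Cut capacity = 2 + 9 + 7 = 18.

18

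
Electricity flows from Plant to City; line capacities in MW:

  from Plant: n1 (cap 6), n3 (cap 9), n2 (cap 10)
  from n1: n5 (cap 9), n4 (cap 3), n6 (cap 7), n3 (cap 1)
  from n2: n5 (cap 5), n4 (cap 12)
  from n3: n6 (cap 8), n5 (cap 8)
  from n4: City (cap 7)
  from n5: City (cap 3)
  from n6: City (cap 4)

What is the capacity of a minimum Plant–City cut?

Augment Plant→n1→n4→City: bottleneck 3, flow now 3.
Augment Plant→n1→n5→City: bottleneck 3, flow now 6.
Augment Plant→n2→n4→City: bottleneck 4, flow now 10.
Augment Plant→n3→n6→City: bottleneck 4, flow now 14.
No augmenting path remains; maximum flow = 14.
By max-flow min-cut, the minimum cut capacity equals the max flow.
In the residual graph, reachable from Plant: {Plant, n1, n2, n3, n4, n5, n6}.
Min-cut edges: n4→City (7), n5→City (3), n6→City (4); capacity 7 + 3 + 4 = 14.

14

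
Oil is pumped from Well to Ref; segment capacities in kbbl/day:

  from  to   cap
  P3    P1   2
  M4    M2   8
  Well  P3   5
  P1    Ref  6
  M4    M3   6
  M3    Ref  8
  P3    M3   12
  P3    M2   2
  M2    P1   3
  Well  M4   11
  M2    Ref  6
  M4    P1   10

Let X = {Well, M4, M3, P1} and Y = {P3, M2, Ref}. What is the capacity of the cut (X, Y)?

27

Edges leaving {Well, M4, M3, P1}: Well→P3 (5), M4→M2 (8), M3→Ref (8), P1→Ref (6).
Cut capacity = 5 + 8 + 8 + 6 = 27.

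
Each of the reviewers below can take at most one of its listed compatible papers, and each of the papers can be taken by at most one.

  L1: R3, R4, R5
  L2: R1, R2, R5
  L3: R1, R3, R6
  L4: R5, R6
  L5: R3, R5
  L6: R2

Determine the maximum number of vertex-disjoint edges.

6

Unit-capacity flow: source→left, listed edges, right→sink; max matching = max flow.
Augmenting path L1→R3 (+1); matched 1.
Augmenting path L2→R1 (+1); matched 2.
Augmenting path L3→R6 (+1); matched 3.
Augmenting path L4→R5 (+1); matched 4.
Augmenting path L6→R2 (+1); matched 5.
Augmenting path L5→R3→L1→R4 (+1); matched 6.
No augmenting path remains; maximum matching = 6.
König certificate: {L1, L2, L3, L4, L5, L6} is a vertex cover of size 6 (every listed pair touches it), so no matching can be larger.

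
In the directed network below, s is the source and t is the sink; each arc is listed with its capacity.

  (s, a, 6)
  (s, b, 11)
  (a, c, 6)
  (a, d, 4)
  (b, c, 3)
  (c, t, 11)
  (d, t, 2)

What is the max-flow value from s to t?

9

Augment s→a→c→t: bottleneck 6, flow now 6.
Augment s→b→c→t: bottleneck 3, flow now 9.
No augmenting path remains; maximum flow = 9.
In the residual graph, reachable from s: {s, b}.
Min-cut edges: s→a (6), b→c (3); capacity 6 + 3 = 9.
This cut is saturated, so no flow can exceed 9.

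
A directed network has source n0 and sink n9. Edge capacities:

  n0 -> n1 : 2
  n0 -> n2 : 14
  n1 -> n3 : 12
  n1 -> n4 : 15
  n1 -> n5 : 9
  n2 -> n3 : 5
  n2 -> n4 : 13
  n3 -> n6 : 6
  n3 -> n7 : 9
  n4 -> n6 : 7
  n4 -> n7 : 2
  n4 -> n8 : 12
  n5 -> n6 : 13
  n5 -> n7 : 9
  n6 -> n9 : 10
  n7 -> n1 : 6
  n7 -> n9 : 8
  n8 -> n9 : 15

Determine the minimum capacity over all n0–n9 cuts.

Augment n0→n1→n3→n6→n9: bottleneck 2, flow now 2.
Augment n0→n2→n3→n6→n9: bottleneck 4, flow now 6.
Augment n0→n2→n3→n7→n9: bottleneck 1, flow now 7.
Augment n0→n2→n4→n6→n9: bottleneck 4, flow now 11.
Augment n0→n2→n4→n7→n9: bottleneck 2, flow now 13.
Augment n0→n2→n4→n8→n9: bottleneck 3, flow now 16.
No augmenting path remains; maximum flow = 16.
By max-flow min-cut, the minimum cut capacity equals the max flow.
In the residual graph, reachable from n0: {n0}.
Min-cut edges: n0→n1 (2), n0→n2 (14); capacity 2 + 14 = 16.

16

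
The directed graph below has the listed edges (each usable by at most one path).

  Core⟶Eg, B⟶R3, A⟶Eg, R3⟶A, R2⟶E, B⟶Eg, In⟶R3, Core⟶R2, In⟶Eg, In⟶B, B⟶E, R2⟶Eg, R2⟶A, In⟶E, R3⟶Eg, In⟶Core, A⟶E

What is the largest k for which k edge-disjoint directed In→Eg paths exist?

Assign every edge capacity 1; by Menger, the answer equals the max flow.
Path In→Eg (+1); total 1.
Path In→Core→Eg (+1); total 2.
Path In→B→Eg (+1); total 3.
Path In→R3→Eg (+1); total 4.
No residual In→Eg path; max flow = 4.
Certifying cut of size 4: {In→B, In→Core, In→Eg, In→R3}.

4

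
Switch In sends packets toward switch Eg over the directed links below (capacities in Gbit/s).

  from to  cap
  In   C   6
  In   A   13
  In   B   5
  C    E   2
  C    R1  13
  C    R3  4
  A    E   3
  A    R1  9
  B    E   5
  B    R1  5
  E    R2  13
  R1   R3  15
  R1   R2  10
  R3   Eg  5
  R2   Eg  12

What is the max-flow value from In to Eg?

Augment In→C→R3→Eg: bottleneck 4, flow now 4.
Augment In→C→E→R2→Eg: bottleneck 2, flow now 6.
Augment In→A→E→R2→Eg: bottleneck 3, flow now 9.
Augment In→A→R1→R3→Eg: bottleneck 1, flow now 10.
Augment In→A→R1→R2→Eg: bottleneck 7, flow now 17.
No augmenting path remains; maximum flow = 17.
In the residual graph, reachable from In: {In, C, A, B, E, R1, R3, R2}.
Min-cut edges: R3→Eg (5), R2→Eg (12); capacity 5 + 12 = 17.
This cut is saturated, so no flow can exceed 17.

17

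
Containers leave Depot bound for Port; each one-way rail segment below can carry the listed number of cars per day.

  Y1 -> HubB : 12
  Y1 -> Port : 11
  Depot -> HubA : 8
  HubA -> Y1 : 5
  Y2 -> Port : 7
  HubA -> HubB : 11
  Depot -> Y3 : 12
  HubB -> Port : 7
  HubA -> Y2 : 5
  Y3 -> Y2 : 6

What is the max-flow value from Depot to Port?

Augment Depot→HubA→Y1→Port: bottleneck 5, flow now 5.
Augment Depot→HubA→HubB→Port: bottleneck 3, flow now 8.
Augment Depot→Y3→Y2→Port: bottleneck 6, flow now 14.
No augmenting path remains; maximum flow = 14.
In the residual graph, reachable from Depot: {Depot, Y3}.
Min-cut edges: Depot→HubA (8), Y3→Y2 (6); capacity 8 + 6 = 14.
This cut is saturated, so no flow can exceed 14.

14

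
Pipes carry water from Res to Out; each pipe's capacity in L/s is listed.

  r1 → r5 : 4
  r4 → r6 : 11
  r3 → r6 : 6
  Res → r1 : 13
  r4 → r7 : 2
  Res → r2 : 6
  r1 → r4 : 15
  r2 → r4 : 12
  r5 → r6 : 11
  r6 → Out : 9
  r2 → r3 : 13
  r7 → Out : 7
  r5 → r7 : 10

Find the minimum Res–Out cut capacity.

Augment Res→r1→r4→r6→Out: bottleneck 9, flow now 9.
Augment Res→r1→r4→r7→Out: bottleneck 2, flow now 11.
Augment Res→r1→r5→r7→Out: bottleneck 2, flow now 13.
Augment Res→r2→r4→r1→r5→r7→Out: bottleneck 2, flow now 15. (uses reverse residual edge)
No augmenting path remains; maximum flow = 15.
By max-flow min-cut, the minimum cut capacity equals the max flow.
In the residual graph, reachable from Res: {Res, r1, r2, r3, r4, r6}.
Min-cut edges: r1→r5 (4), r4→r7 (2), r6→Out (9); capacity 4 + 2 + 9 = 15.

15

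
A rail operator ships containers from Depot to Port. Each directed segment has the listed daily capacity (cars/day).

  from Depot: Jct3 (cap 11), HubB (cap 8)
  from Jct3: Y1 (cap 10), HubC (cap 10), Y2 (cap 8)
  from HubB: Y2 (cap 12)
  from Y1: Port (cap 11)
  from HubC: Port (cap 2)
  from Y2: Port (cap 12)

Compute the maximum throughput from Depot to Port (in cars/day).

Augment Depot→Jct3→Y1→Port: bottleneck 10, flow now 10.
Augment Depot→Jct3→HubC→Port: bottleneck 1, flow now 11.
Augment Depot→HubB→Y2→Port: bottleneck 8, flow now 19.
No augmenting path remains; maximum flow = 19.
In the residual graph, reachable from Depot: {Depot}.
Min-cut edges: Depot→Jct3 (11), Depot→HubB (8); capacity 11 + 8 = 19.
This cut is saturated, so no flow can exceed 19.

19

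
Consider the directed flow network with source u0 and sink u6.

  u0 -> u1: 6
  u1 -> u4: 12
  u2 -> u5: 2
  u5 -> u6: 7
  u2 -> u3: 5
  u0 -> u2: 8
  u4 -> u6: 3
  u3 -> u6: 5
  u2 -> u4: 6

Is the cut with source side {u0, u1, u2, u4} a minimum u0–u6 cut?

Given cut capacity: 5 + 2 + 3 = 10.
Augment u0→u1→u4→u6: bottleneck 3, flow now 3.
Augment u0→u2→u3→u6: bottleneck 5, flow now 8.
Augment u0→u2→u5→u6: bottleneck 2, flow now 10.
No augmenting path remains; maximum flow = 10.
Cut capacity 10 equals the max flow, so it is a minimum cut.

Yes — it is a minimum cut (capacity 10).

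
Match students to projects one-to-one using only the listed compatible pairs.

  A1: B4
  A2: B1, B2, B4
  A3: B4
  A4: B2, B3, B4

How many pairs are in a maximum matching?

Unit-capacity flow: source→left, listed edges, right→sink; max matching = max flow.
Augmenting path A1→B4 (+1); matched 1.
Augmenting path A2→B1 (+1); matched 2.
Augmenting path A4→B2 (+1); matched 3.
No augmenting path remains; maximum matching = 3.
König certificate: {A2, A4, B4} is a vertex cover of size 3 (every listed pair touches it), so no matching can be larger.

3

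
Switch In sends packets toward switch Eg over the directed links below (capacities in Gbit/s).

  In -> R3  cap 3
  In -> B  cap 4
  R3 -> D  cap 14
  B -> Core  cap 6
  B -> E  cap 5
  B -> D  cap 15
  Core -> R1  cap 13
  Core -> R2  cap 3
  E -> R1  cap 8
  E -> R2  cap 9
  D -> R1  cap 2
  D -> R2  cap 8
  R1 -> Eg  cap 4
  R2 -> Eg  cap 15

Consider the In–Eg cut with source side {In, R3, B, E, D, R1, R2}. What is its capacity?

Edges leaving {In, R3, B, E, D, R1, R2}: B→Core (6), R1→Eg (4), R2→Eg (15).
Cut capacity = 6 + 4 + 15 = 25.

25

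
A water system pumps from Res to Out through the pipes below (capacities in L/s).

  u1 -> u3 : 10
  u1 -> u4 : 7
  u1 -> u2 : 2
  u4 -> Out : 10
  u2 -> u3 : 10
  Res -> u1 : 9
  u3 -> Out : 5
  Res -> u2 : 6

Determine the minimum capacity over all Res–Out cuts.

12

Augment Res→u1→u3→Out: bottleneck 5, flow now 5.
Augment Res→u1→u4→Out: bottleneck 4, flow now 9.
Augment Res→u2→u3→u1→u4→Out: bottleneck 3, flow now 12. (uses reverse residual edge)
No augmenting path remains; maximum flow = 12.
By max-flow min-cut, the minimum cut capacity equals the max flow.
In the residual graph, reachable from Res: {Res, u1, u2, u3}.
Min-cut edges: u1→u4 (7), u3→Out (5); capacity 7 + 5 = 12.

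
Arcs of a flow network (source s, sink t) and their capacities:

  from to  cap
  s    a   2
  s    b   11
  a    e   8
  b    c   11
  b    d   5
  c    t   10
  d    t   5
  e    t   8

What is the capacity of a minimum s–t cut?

Augment s→a→e→t: bottleneck 2, flow now 2.
Augment s→b→c→t: bottleneck 10, flow now 12.
Augment s→b→d→t: bottleneck 1, flow now 13.
No augmenting path remains; maximum flow = 13.
By max-flow min-cut, the minimum cut capacity equals the max flow.
In the residual graph, reachable from s: {s}.
Min-cut edges: s→a (2), s→b (11); capacity 2 + 11 = 13.

13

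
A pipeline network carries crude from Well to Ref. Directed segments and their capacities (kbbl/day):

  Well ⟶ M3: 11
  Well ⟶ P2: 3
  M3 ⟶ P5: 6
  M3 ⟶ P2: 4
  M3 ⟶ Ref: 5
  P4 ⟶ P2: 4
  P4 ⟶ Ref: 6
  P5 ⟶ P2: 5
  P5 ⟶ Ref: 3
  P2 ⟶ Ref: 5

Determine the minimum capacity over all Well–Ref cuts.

13

Augment Well→M3→Ref: bottleneck 5, flow now 5.
Augment Well→P2→Ref: bottleneck 3, flow now 8.
Augment Well→M3→P5→Ref: bottleneck 3, flow now 11.
Augment Well→M3→P2→Ref: bottleneck 2, flow now 13.
No augmenting path remains; maximum flow = 13.
By max-flow min-cut, the minimum cut capacity equals the max flow.
In the residual graph, reachable from Well: {Well, M3, P5, P2}.
Min-cut edges: M3→Ref (5), P5→Ref (3), P2→Ref (5); capacity 5 + 3 + 5 = 13.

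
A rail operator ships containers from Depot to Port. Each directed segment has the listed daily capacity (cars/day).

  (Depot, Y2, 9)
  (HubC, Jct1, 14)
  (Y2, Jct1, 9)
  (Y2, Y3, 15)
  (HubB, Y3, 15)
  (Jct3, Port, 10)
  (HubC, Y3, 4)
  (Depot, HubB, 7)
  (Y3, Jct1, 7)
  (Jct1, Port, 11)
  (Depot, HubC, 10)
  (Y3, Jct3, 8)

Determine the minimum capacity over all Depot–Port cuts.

Augment Depot→Y2→Jct1→Port: bottleneck 9, flow now 9.
Augment Depot→HubC→Jct1→Port: bottleneck 2, flow now 11.
Augment Depot→HubB→Y3→Jct3→Port: bottleneck 7, flow now 18.
Augment Depot→HubC→Y3→Jct3→Port: bottleneck 1, flow now 19.
No augmenting path remains; maximum flow = 19.
By max-flow min-cut, the minimum cut capacity equals the max flow.
In the residual graph, reachable from Depot: {Depot, HubB, Y2, HubC, Y3, Jct1}.
Min-cut edges: Y3→Jct3 (8), Jct1→Port (11); capacity 8 + 11 = 19.

19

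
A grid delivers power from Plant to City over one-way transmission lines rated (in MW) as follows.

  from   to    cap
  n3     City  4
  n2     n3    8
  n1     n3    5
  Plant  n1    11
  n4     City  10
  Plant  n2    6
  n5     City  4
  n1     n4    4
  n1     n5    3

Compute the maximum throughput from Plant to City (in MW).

Augment Plant→n1→n3→City: bottleneck 4, flow now 4.
Augment Plant→n1→n4→City: bottleneck 4, flow now 8.
Augment Plant→n1→n5→City: bottleneck 3, flow now 11.
No augmenting path remains; maximum flow = 11.
In the residual graph, reachable from Plant: {Plant, n1, n2, n3}.
Min-cut edges: n1→n4 (4), n1→n5 (3), n3→City (4); capacity 4 + 3 + 4 = 11.
This cut is saturated, so no flow can exceed 11.

11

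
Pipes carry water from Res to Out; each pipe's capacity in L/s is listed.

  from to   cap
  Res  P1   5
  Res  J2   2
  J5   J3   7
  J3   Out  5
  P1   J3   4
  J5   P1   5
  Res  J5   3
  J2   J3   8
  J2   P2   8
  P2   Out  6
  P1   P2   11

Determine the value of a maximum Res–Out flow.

Augment Res→J5→J3→Out: bottleneck 3, flow now 3.
Augment Res→P1→J3→Out: bottleneck 2, flow now 5.
Augment Res→P1→P2→Out: bottleneck 3, flow now 8.
Augment Res→J2→P2→Out: bottleneck 2, flow now 10.
No augmenting path remains; maximum flow = 10.
In the residual graph, reachable from Res: {Res}.
Min-cut edges: Res→J5 (3), Res→P1 (5), Res→J2 (2); capacity 3 + 5 + 2 = 10.
This cut is saturated, so no flow can exceed 10.

10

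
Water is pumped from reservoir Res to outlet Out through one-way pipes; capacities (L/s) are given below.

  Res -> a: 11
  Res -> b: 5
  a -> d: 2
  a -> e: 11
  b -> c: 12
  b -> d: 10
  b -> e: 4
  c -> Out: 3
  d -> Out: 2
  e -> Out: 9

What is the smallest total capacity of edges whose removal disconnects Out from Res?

14

Augment Res→a→d→Out: bottleneck 2, flow now 2.
Augment Res→a→e→Out: bottleneck 9, flow now 11.
Augment Res→b→c→Out: bottleneck 3, flow now 14.
No augmenting path remains; maximum flow = 14.
By max-flow min-cut, the minimum cut capacity equals the max flow.
In the residual graph, reachable from Res: {Res, a, b, c, d, e}.
Min-cut edges: c→Out (3), d→Out (2), e→Out (9); capacity 3 + 2 + 9 = 14.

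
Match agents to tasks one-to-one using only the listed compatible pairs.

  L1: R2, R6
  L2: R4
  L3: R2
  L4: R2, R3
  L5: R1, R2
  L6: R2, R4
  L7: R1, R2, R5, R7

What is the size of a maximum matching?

Unit-capacity flow: source→left, listed edges, right→sink; max matching = max flow.
Augmenting path L1→R2 (+1); matched 1.
Augmenting path L2→R4 (+1); matched 2.
Augmenting path L4→R3 (+1); matched 3.
Augmenting path L5→R1 (+1); matched 4.
Augmenting path L7→R5 (+1); matched 5.
Augmenting path L3→R2→L1→R6 (+1); matched 6.
No augmenting path remains; maximum matching = 6.
König certificate: {L1, L4, L5, L7, R2, R4} is a vertex cover of size 6 (every listed pair touches it), so no matching can be larger.

6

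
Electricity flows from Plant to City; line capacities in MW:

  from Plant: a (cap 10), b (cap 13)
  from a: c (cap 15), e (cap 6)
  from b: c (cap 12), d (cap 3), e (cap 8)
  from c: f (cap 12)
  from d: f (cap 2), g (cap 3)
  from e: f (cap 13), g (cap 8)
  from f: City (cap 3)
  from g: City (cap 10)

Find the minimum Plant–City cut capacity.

Augment Plant→a→c→f→City: bottleneck 3, flow now 3.
Augment Plant→a→e→g→City: bottleneck 6, flow now 9.
Augment Plant→b→d→g→City: bottleneck 3, flow now 12.
Augment Plant→b→e→g→City: bottleneck 1, flow now 13.
No augmenting path remains; maximum flow = 13.
By max-flow min-cut, the minimum cut capacity equals the max flow.
In the residual graph, reachable from Plant: {Plant, a, b, c, d, e, f, g}.
Min-cut edges: f→City (3), g→City (10); capacity 3 + 10 = 13.

13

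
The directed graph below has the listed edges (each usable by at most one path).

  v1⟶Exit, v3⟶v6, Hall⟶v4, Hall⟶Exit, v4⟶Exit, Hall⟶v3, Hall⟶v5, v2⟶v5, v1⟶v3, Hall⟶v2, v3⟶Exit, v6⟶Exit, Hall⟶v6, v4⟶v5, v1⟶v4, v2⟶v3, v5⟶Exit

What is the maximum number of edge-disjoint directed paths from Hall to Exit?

Assign every edge capacity 1; by Menger, the answer equals the max flow.
Path Hall→Exit (+1); total 1.
Path Hall→v3→Exit (+1); total 2.
Path Hall→v4→Exit (+1); total 3.
Path Hall→v5→Exit (+1); total 4.
Path Hall→v6→Exit (+1); total 5.
No residual Hall→Exit path; max flow = 5.
Certifying cut of size 5: {Hall→Exit, Hall→v4, v3→Exit, v5→Exit, v6→Exit}.

5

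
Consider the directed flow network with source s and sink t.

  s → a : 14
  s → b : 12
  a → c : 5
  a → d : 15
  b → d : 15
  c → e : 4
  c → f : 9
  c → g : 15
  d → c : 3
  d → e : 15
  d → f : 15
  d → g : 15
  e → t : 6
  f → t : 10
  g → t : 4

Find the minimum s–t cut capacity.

Augment s→a→c→e→t: bottleneck 4, flow now 4.
Augment s→a→c→f→t: bottleneck 1, flow now 5.
Augment s→a→d→e→t: bottleneck 2, flow now 7.
Augment s→a→d→f→t: bottleneck 7, flow now 14.
Augment s→b→d→f→t: bottleneck 2, flow now 16.
Augment s→b→d→g→t: bottleneck 4, flow now 20.
No augmenting path remains; maximum flow = 20.
By max-flow min-cut, the minimum cut capacity equals the max flow.
In the residual graph, reachable from s: {s, a, b, c, d, e, f, g}.
Min-cut edges: e→t (6), f→t (10), g→t (4); capacity 6 + 10 + 4 = 20.

20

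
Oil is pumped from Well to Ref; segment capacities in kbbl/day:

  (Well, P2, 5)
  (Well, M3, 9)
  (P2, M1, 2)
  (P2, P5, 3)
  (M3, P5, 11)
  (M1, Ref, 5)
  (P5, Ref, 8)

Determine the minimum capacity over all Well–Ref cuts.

Augment Well→P2→M1→Ref: bottleneck 2, flow now 2.
Augment Well→P2→P5→Ref: bottleneck 3, flow now 5.
Augment Well→M3→P5→Ref: bottleneck 5, flow now 10.
No augmenting path remains; maximum flow = 10.
By max-flow min-cut, the minimum cut capacity equals the max flow.
In the residual graph, reachable from Well: {Well, P2, M3, P5}.
Min-cut edges: P2→M1 (2), P5→Ref (8); capacity 2 + 8 = 10.

10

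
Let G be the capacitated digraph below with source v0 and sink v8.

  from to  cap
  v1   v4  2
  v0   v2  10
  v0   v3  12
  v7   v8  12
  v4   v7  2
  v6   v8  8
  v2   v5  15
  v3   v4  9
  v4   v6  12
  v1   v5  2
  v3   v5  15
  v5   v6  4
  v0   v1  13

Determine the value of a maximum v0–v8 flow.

10

Augment v0→v1→v4→v6→v8: bottleneck 2, flow now 2.
Augment v0→v1→v5→v6→v8: bottleneck 2, flow now 4.
Augment v0→v2→v5→v6→v8: bottleneck 2, flow now 6.
Augment v0→v3→v4→v6→v8: bottleneck 2, flow now 8.
Augment v0→v3→v4→v7→v8: bottleneck 2, flow now 10.
No augmenting path remains; maximum flow = 10.
In the residual graph, reachable from v0: {v0, v1, v2, v3, v4, v5, v6}.
Min-cut edges: v4→v7 (2), v6→v8 (8); capacity 2 + 8 = 10.
This cut is saturated, so no flow can exceed 10.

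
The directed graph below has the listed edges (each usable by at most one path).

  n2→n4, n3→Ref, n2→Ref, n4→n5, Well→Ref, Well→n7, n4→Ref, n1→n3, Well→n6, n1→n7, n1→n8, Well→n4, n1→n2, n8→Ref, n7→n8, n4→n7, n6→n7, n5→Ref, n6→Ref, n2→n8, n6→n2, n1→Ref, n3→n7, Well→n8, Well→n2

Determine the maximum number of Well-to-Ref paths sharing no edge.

Assign every edge capacity 1; by Menger, the answer equals the max flow.
Path Well→Ref (+1); total 1.
Path Well→n2→Ref (+1); total 2.
Path Well→n4→Ref (+1); total 3.
Path Well→n6→Ref (+1); total 4.
Path Well→n8→Ref (+1); total 5.
No residual Well→Ref path; max flow = 5.
Certifying cut of size 5: {Well→Ref, Well→n2, Well→n4, Well→n6, n8→Ref}.

5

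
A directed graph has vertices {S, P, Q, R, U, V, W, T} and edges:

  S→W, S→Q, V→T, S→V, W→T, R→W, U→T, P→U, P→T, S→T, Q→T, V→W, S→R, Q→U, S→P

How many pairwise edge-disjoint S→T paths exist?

5

Assign every edge capacity 1; by Menger, the answer equals the max flow.
Path S→T (+1); total 1.
Path S→P→T (+1); total 2.
Path S→Q→T (+1); total 3.
Path S→V→T (+1); total 4.
Path S→W→T (+1); total 5.
No residual S→T path; max flow = 5.
Certifying cut of size 5: {S→P, S→Q, S→T, S→V, W→T}.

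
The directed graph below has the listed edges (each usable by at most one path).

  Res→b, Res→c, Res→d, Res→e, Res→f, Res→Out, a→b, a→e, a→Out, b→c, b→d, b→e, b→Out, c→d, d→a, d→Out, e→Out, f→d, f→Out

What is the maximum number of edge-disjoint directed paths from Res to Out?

6

Assign every edge capacity 1; by Menger, the answer equals the max flow.
Path Res→Out (+1); total 1.
Path Res→b→Out (+1); total 2.
Path Res→d→Out (+1); total 3.
Path Res→e→Out (+1); total 4.
Path Res→f→Out (+1); total 5.
Path Res→c→d→a→Out (+1); total 6.
No residual Res→Out path; max flow = 6.
Certifying cut of size 6: {Res→Out, Res→b, Res→c, Res→d, Res→e, Res→f}.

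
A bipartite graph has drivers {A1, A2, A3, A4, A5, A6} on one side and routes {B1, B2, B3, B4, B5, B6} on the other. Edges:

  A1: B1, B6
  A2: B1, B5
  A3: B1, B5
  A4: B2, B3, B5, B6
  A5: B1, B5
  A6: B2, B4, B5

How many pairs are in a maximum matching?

5

Unit-capacity flow: source→left, listed edges, right→sink; max matching = max flow.
Augmenting path A1→B1 (+1); matched 1.
Augmenting path A2→B5 (+1); matched 2.
Augmenting path A4→B2 (+1); matched 3.
Augmenting path A6→B4 (+1); matched 4.
Augmenting path A3→B1→A1→B6 (+1); matched 5.
No augmenting path remains; maximum matching = 5.
König certificate: {A1, A4, A6, B1, B5} is a vertex cover of size 5 (every listed pair touches it), so no matching can be larger.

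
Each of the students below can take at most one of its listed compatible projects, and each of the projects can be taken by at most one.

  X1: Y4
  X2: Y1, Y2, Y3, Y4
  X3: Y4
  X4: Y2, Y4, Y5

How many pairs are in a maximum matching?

3

Unit-capacity flow: source→left, listed edges, right→sink; max matching = max flow.
Augmenting path X1→Y4 (+1); matched 1.
Augmenting path X2→Y1 (+1); matched 2.
Augmenting path X4→Y2 (+1); matched 3.
No augmenting path remains; maximum matching = 3.
König certificate: {X2, X4, Y4} is a vertex cover of size 3 (every listed pair touches it), so no matching can be larger.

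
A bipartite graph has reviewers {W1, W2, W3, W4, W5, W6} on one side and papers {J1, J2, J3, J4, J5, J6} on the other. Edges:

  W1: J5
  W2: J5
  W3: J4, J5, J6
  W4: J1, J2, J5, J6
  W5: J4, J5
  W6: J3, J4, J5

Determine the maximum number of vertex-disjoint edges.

5

Unit-capacity flow: source→left, listed edges, right→sink; max matching = max flow.
Augmenting path W1→J5 (+1); matched 1.
Augmenting path W3→J4 (+1); matched 2.
Augmenting path W4→J1 (+1); matched 3.
Augmenting path W6→J3 (+1); matched 4.
Augmenting path W5→J4→W3→J6 (+1); matched 5.
No augmenting path remains; maximum matching = 5.
König certificate: {W3, W4, W5, W6, J5} is a vertex cover of size 5 (every listed pair touches it), so no matching can be larger.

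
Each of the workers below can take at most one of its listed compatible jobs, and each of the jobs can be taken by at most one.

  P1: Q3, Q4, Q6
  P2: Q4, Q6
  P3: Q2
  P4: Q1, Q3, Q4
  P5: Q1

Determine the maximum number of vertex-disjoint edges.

5

Unit-capacity flow: source→left, listed edges, right→sink; max matching = max flow.
Augmenting path P1→Q3 (+1); matched 1.
Augmenting path P2→Q4 (+1); matched 2.
Augmenting path P3→Q2 (+1); matched 3.
Augmenting path P4→Q1 (+1); matched 4.
Augmenting path P5→Q1→P4→Q3→P1→Q6 (+1); matched 5.
No augmenting path remains; maximum matching = 5.
König certificate: {P1, P2, P3, P4, P5} is a vertex cover of size 5 (every listed pair touches it), so no matching can be larger.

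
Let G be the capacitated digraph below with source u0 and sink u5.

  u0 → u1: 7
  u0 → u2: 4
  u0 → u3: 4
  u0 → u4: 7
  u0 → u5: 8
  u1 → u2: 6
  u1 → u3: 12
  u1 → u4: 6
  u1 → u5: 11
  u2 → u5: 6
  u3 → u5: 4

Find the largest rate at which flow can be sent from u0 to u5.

23

Augment u0→u5: bottleneck 8, flow now 8.
Augment u0→u1→u5: bottleneck 7, flow now 15.
Augment u0→u2→u5: bottleneck 4, flow now 19.
Augment u0→u3→u5: bottleneck 4, flow now 23.
No augmenting path remains; maximum flow = 23.
In the residual graph, reachable from u0: {u0, u4}.
Min-cut edges: u0→u1 (7), u0→u2 (4), u0→u3 (4), u0→u5 (8); capacity 7 + 4 + 4 + 8 = 23.
This cut is saturated, so no flow can exceed 23.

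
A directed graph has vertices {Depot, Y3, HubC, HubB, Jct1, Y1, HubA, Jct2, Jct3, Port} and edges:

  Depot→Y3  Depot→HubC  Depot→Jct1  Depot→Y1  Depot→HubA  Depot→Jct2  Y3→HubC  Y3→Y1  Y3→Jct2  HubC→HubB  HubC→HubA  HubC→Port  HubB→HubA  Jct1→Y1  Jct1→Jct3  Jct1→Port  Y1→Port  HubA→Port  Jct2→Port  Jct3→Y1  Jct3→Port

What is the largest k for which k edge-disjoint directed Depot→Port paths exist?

5

Assign every edge capacity 1; by Menger, the answer equals the max flow.
Path Depot→HubC→Port (+1); total 1.
Path Depot→Jct1→Port (+1); total 2.
Path Depot→Y1→Port (+1); total 3.
Path Depot→HubA→Port (+1); total 4.
Path Depot→Jct2→Port (+1); total 5.
No residual Depot→Port path; max flow = 5.
Certifying cut of size 5: {Depot→Jct1, HubA→Port, HubC→Port, Jct2→Port, Y1→Port}.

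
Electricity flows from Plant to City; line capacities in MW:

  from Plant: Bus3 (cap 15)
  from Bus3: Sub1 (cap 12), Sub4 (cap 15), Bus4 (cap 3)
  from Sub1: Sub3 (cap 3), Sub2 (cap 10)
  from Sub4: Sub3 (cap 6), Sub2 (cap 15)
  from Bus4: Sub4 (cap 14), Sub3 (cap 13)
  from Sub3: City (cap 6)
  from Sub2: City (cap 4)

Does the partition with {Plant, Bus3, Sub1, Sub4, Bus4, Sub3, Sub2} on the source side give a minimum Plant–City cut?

Yes — it is a minimum cut (capacity 10).

Given cut capacity: 6 + 4 = 10.
Augment Plant→Bus3→Sub1→Sub3→City: bottleneck 3, flow now 3.
Augment Plant→Bus3→Sub1→Sub2→City: bottleneck 4, flow now 7.
Augment Plant→Bus3→Sub4→Sub3→City: bottleneck 3, flow now 10.
No augmenting path remains; maximum flow = 10.
Cut capacity 10 equals the max flow, so it is a minimum cut.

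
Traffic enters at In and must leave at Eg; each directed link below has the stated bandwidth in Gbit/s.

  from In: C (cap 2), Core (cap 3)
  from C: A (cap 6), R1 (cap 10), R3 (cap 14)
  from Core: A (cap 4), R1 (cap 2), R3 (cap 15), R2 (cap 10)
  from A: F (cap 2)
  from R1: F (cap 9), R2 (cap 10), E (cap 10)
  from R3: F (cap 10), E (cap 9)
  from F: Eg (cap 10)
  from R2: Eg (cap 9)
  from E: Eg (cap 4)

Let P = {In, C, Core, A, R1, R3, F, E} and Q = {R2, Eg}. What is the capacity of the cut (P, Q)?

34

Edges leaving {In, C, Core, A, R1, R3, F, E}: Core→R2 (10), R1→R2 (10), F→Eg (10), E→Eg (4).
Cut capacity = 10 + 10 + 10 + 4 = 34.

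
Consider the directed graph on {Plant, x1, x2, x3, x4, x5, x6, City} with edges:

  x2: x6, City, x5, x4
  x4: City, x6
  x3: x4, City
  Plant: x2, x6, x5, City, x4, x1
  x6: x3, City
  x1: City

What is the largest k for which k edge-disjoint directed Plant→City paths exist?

5

Assign every edge capacity 1; by Menger, the answer equals the max flow.
Path Plant→City (+1); total 1.
Path Plant→x1→City (+1); total 2.
Path Plant→x2→City (+1); total 3.
Path Plant→x4→City (+1); total 4.
Path Plant→x6→City (+1); total 5.
No residual Plant→City path; max flow = 5.
Certifying cut of size 5: {Plant→City, Plant→x1, Plant→x2, Plant→x4, Plant→x6}.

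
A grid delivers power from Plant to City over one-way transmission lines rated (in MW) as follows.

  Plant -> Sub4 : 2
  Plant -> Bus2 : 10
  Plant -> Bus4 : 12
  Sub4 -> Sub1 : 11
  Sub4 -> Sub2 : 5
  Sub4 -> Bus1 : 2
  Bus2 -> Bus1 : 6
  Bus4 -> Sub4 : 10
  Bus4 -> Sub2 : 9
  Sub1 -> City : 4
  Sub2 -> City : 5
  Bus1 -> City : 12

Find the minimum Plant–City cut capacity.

Augment Plant→Sub4→Sub1→City: bottleneck 2, flow now 2.
Augment Plant→Bus2→Bus1→City: bottleneck 6, flow now 8.
Augment Plant→Bus4→Sub2→City: bottleneck 5, flow now 13.
Augment Plant→Bus4→Sub4→Sub1→City: bottleneck 2, flow now 15.
Augment Plant→Bus4→Sub4→Bus1→City: bottleneck 2, flow now 17.
No augmenting path remains; maximum flow = 17.
By max-flow min-cut, the minimum cut capacity equals the max flow.
In the residual graph, reachable from Plant: {Plant, Sub4, Bus2, Bus4, Sub1, Sub2}.
Min-cut edges: Sub4→Bus1 (2), Bus2→Bus1 (6), Sub1→City (4), Sub2→City (5); capacity 2 + 6 + 4 + 5 = 17.

17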